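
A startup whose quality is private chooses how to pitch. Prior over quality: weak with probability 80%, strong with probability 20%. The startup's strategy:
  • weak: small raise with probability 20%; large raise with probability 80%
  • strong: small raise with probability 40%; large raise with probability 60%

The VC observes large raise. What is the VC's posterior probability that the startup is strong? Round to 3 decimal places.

Apply Bayes' rule using the sender's strategy as the likelihood.
P(large raise) = 0.8·0.8 + 0.2·0.6 = 0.76
P(strong | large raise) = (0.2·0.6) / 0.76 = 0.12 / 0.76 = 0.157895

0.158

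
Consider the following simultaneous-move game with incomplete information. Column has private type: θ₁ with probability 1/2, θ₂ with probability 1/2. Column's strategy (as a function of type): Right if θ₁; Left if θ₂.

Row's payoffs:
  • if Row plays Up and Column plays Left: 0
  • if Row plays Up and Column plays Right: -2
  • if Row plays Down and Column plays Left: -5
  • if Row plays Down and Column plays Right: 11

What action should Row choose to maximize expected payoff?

Compute Row's expected payoff for each action, taking the expectation over Column's type.
E[Up] = 1/2·(-2) + 1/2·(0) = -1
E[Down] = 1/2·(11) + 1/2·(-5) = 3
Best response: Down (3 is the largest).

Down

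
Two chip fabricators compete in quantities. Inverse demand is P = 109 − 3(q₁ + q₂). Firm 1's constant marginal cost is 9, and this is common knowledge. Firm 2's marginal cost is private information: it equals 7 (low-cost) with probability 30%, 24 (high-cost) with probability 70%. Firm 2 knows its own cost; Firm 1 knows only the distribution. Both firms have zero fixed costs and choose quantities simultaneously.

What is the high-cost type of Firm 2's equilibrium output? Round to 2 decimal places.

Type-c best response for Firm 2: q₂(c) = (109 − c)/6 − q₁/2.
Firm 1 maximizes expected profit; its first-order condition is 109 − 6q₁ − 3E[q₂] − 9 = 0.
Substituting E[q₂] and solving: E[c₂] = 18.9, so q₁ = (109 − 2·9 + 18.9)/9 = 12.2111.
q₂(high-cost) = (109 − 24 − 3·12.2111)/6 = 8.06111.

8.06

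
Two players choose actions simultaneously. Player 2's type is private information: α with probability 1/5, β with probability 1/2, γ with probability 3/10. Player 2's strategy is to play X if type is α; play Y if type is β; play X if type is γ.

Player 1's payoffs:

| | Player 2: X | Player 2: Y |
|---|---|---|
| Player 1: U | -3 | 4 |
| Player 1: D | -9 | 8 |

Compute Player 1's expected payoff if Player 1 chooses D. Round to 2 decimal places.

-0.50

E[D] = 1/5·(-9) + 1/2·8 + 3/10·(-9) = (-9/5) + 4 + (-27/10) = -1/2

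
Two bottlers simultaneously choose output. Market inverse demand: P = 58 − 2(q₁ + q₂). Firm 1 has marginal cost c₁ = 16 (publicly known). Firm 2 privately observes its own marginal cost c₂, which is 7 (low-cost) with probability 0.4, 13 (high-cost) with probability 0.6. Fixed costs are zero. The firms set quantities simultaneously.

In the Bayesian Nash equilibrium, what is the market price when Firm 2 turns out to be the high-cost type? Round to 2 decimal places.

29.40

Each type of Firm 2 best-responds to q₁; Firm 1 best-responds to the expected q₂ over Firm 2's types.
Firm 2 with cost c maximizes (58 − 2(q₁+q₂) − c)·q₂, giving q₂(c) = (58 − c − 2q₁)/4.
E[c₂] = 0.4·7 + 0.6·13 = 10.6
Firm 1's FOC against E[q₂] yields q₁ = (58 − 2·16 + E[c₂])/6 = (58 − 32 + 10.6)/6 = 6.1.
q₂(high-cost) = 8.2, so P = 58 − 2·(6.1 + 8.2) = 29.4.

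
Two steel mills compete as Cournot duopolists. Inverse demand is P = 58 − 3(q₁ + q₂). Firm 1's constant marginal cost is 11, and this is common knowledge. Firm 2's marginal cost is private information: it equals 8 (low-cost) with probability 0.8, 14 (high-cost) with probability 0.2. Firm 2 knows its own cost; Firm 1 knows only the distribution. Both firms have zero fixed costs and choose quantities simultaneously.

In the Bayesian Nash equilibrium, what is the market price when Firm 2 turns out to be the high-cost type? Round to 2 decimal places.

Firm 2 with cost c maximizes (58 − 3(q₁+q₂) − c)·q₂, giving q₂(c) = (58 − c − 3q₁)/6.
E[c₂] = 0.8·8 + 0.2·14 = 9.2
Firm 1's FOC against E[q₂] yields q₁ = (58 − 2·11 + E[c₂])/9 = (58 − 22 + 9.2)/9 = 5.02222.
q₂(high-cost) = 4.82222, so P = 58 − 3·(5.02222 + 4.82222) = 28.4667.

28.47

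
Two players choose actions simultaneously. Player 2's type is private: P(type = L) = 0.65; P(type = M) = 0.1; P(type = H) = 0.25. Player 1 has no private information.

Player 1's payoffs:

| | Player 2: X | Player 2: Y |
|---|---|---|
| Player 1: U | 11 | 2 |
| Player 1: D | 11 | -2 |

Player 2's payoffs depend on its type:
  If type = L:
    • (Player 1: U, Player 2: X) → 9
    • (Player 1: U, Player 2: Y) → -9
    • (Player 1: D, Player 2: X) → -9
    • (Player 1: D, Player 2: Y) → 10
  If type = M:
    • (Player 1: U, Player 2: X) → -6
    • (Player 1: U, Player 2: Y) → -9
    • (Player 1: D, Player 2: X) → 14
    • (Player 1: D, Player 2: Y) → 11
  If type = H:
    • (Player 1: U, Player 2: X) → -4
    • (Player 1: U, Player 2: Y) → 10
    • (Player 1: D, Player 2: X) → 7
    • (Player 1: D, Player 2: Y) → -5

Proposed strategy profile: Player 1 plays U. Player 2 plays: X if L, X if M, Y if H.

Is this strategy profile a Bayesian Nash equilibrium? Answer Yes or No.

Player 1 plays U: E[U] = 0.65·(11) + 0.1·(11) + 0.25·(2) = 8.75; E[D] = 7.75. Best-responding. ✓
Player 2 (type L), facing U: X gives 9, Y gives -9. Proposed X is best. ✓
Player 2 (type M), facing U: X gives -6, Y gives -9. Proposed X is best. ✓
Player 2 (type H), facing U: X gives -4, Y gives 10. Proposed Y is best. ✓

Yes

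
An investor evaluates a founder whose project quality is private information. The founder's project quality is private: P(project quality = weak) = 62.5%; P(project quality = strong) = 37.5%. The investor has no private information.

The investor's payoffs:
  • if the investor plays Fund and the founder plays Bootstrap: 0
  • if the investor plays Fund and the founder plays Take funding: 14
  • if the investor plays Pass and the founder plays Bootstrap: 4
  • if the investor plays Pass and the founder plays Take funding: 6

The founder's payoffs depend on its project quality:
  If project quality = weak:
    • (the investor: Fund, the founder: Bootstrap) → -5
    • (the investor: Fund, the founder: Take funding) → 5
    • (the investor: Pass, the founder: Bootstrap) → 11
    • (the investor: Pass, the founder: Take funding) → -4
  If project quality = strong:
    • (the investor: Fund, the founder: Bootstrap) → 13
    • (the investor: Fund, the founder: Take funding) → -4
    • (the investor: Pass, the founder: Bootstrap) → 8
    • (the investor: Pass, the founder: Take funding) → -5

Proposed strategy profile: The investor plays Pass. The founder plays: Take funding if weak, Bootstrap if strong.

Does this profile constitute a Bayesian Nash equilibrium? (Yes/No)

No

The investor plays Pass: E[Pass] = 0.625·(6) + 0.375·(4) = 5.25; E[Fund] = 8.75. Not best-responding. ✗
The founder (project quality weak), facing Pass: Bootstrap gives 11, Take funding gives -4. Proposed Take funding is not best — profitable deviation exists. ✗
The founder (project quality strong), facing Pass: Bootstrap gives 8, Take funding gives -5. Proposed Bootstrap is best. ✓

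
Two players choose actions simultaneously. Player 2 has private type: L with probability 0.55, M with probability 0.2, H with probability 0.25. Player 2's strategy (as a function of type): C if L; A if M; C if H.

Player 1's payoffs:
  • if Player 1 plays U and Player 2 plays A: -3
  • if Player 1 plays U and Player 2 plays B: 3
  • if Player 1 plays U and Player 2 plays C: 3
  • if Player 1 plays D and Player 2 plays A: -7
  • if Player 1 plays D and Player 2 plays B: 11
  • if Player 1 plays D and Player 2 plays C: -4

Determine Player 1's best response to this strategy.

E[U] = 0.55·(3) + 0.2·(-3) + 0.25·(3) = 1.8
E[D] = 0.55·(-4) + 0.2·(-7) + 0.25·(-4) = -4.6
Best response: U (1.8 is the largest).

U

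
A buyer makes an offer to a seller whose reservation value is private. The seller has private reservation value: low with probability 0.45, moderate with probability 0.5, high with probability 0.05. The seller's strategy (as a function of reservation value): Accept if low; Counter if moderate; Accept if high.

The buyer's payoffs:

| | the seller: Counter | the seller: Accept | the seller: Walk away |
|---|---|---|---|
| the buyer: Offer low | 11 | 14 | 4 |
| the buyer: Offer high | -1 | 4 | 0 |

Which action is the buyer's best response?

E[Offer low] = 0.45·(14) + 0.5·(11) + 0.05·(14) = 12.5
E[Offer high] = 0.45·(4) + 0.5·(-1) + 0.05·(4) = 1.5
Best response: Offer low (12.5 is the largest).

Offer low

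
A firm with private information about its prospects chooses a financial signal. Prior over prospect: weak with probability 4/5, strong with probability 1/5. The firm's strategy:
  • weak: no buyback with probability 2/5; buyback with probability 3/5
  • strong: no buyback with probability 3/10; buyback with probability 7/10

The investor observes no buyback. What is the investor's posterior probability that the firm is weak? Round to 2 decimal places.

P(no buyback) = (4/5)·(2/5) + (1/5)·(3/10) = 19/50
P(weak | no buyback) = ((4/5)·(2/5)) / (19/50) = (8/25) / (19/50) = 16/19

0.84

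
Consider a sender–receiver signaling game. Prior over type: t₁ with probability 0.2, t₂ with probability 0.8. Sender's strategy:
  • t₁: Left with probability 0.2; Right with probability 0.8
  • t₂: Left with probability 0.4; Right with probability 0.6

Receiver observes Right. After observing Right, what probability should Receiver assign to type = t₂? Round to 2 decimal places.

0.75

P(Right) = 0.2·0.8 + 0.8·0.6 = 0.64
P(t₂ | Right) = (0.8·0.6) / 0.64 = 0.48 / 0.64 = 0.75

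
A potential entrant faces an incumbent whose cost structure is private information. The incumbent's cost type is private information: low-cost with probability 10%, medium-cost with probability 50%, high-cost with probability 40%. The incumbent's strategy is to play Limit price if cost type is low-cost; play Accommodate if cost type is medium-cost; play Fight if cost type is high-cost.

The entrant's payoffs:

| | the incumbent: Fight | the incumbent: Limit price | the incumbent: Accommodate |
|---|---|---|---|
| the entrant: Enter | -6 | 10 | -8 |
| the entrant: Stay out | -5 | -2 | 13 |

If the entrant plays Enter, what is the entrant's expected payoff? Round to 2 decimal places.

-5.40

E[Enter] = 0.1·10 + 0.5·(-8) + 0.4·(-6) = 1 + (-4) + (-2.4) = -5.4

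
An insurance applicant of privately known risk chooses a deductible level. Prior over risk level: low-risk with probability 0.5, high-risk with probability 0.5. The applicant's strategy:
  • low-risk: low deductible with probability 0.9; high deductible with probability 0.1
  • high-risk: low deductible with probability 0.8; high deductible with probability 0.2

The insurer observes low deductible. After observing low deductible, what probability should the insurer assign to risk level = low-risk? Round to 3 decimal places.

P(low deductible) = 0.5·0.9 + 0.5·0.8 = 0.85
P(low-risk | low deductible) = (0.5·0.9) / 0.85 = 0.45 / 0.85 = 0.529412

0.529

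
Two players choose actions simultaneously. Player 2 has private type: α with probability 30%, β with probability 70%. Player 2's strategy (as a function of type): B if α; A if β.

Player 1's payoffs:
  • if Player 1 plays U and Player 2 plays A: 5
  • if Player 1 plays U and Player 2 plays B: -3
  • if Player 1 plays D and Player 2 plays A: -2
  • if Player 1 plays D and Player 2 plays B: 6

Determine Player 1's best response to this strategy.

U

E[U] = 0.3·(-3) + 0.7·(5) = 2.6
E[D] = 0.3·(6) + 0.7·(-2) = 0.4
Best response: U (2.6 is the largest).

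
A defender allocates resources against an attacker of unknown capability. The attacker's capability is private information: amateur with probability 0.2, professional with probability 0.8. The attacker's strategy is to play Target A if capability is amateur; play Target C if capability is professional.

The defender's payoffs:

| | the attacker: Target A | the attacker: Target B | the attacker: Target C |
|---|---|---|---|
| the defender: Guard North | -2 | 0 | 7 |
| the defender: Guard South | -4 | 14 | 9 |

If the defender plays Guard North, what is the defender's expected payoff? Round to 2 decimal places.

5.20

E[Guard North] = 0.2·(-2) + 0.8·7 = (-0.4) + 5.6 = 5.2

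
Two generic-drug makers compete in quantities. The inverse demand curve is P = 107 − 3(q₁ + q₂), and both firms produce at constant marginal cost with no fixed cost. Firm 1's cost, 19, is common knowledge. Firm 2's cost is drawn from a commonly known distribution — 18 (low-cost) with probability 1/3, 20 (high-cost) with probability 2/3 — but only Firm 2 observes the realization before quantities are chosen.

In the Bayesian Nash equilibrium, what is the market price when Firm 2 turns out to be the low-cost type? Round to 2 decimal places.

Type-c best response for Firm 2: q₂(c) = (107 − c)/6 − q₁/2.
Firm 1 maximizes expected profit; its first-order condition is 107 − 6q₁ − 3E[q₂] − 19 = 0.
Substituting E[q₂] and solving: E[c₂] = 19.3333, so q₁ = (107 − 2·19 + 19.3333)/9 = 9.81481.
q₂(low-cost) = 9.92593, so P = 107 − 3·(9.81481 + 9.92593) = 47.7778.

47.78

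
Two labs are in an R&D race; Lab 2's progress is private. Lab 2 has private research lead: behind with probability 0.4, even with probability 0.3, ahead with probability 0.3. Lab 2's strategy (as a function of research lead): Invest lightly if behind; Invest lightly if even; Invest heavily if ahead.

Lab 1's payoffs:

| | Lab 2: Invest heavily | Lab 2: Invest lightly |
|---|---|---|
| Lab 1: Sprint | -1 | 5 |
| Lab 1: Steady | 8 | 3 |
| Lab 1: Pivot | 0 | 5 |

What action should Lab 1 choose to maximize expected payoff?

Steady

E[Sprint] = 0.4·(5) + 0.3·(5) + 0.3·(-1) = 3.2
E[Steady] = 0.4·(3) + 0.3·(3) + 0.3·(8) = 4.5
E[Pivot] = 0.4·(5) + 0.3·(5) + 0.3·(0) = 3.5
Best response: Steady (4.5 is the largest).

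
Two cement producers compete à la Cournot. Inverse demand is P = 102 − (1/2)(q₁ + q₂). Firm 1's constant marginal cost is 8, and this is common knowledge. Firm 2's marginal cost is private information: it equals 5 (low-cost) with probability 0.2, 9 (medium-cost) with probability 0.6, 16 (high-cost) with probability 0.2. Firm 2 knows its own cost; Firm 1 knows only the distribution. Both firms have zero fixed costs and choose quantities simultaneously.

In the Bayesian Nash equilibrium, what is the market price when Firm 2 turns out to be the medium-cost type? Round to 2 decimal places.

Each type of Firm 2 best-responds to q₁; Firm 1 best-responds to the expected q₂ over Firm 2's types.
Firm 2 with cost c maximizes (102 − (1/2)(q₁+q₂) − c)·q₂, giving q₂(c) = (102 − c − (1/2)q₁).
E[c₂] = 0.2·5 + 0.6·9 + 0.2·16 = 9.6
Firm 1's FOC against E[q₂] yields q₁ = (102 − 2·8 + E[c₂])/(3/2) = (102 − 16 + 9.6)/(3/2) = 63.7333.
q₂(medium-cost) = 61.1333, so P = 102 − (1/2)·(63.7333 + 61.1333) = 39.5667.

39.57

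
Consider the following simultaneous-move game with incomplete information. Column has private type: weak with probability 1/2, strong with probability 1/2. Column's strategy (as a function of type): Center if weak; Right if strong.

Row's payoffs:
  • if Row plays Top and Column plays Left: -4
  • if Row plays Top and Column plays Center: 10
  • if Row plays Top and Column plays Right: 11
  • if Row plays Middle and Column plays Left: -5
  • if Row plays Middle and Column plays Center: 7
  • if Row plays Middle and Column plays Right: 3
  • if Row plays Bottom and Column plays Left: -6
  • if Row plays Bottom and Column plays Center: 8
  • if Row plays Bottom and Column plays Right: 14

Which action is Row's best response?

E[Top] = 1/2·(10) + 1/2·(11) = 21/2
E[Middle] = 1/2·(7) + 1/2·(3) = 5
E[Bottom] = 1/2·(8) + 1/2·(14) = 11
Best response: Bottom (11 is the largest).

Bottom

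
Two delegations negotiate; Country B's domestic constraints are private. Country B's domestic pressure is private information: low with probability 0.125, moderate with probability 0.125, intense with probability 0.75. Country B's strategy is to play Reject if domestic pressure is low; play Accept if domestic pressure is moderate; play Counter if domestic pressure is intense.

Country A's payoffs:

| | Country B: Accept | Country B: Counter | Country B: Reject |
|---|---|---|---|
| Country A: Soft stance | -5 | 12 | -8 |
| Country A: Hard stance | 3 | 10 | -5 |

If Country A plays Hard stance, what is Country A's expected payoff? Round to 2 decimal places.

E[Hard stance] = 0.125·(-5) + 0.125·3 + 0.75·10 = (-0.625) + 0.375 + 7.5 = 7.25

7.25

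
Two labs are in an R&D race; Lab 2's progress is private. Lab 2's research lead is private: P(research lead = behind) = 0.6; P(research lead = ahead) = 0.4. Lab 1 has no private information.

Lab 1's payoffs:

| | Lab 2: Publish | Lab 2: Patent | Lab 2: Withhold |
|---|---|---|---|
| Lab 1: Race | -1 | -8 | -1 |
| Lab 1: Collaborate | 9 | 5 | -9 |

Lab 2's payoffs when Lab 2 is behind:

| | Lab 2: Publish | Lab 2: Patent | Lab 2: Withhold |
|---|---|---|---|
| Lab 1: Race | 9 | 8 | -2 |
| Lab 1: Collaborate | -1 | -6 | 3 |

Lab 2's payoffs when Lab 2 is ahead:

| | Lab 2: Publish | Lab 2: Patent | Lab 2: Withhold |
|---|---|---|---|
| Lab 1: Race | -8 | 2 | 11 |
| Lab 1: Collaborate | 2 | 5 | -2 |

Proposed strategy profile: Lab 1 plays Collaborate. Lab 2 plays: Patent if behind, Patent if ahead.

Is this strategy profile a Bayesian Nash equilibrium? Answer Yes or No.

No

A profile is a BNE iff every type of every player is best-responding given beliefs about the other side.
Lab 1 plays Collaborate: E[Collaborate] = 0.6·(5) + 0.4·(5) = 5; E[Race] = -8. Best-responding. ✓
Lab 2 (research lead behind), facing Collaborate: Publish gives -1, Patent gives -6, Withhold gives 3. Proposed Patent is not best — profitable deviation exists. ✗
Lab 2 (research lead ahead), facing Collaborate: Publish gives 2, Patent gives 5, Withhold gives -2. Proposed Patent is best. ✓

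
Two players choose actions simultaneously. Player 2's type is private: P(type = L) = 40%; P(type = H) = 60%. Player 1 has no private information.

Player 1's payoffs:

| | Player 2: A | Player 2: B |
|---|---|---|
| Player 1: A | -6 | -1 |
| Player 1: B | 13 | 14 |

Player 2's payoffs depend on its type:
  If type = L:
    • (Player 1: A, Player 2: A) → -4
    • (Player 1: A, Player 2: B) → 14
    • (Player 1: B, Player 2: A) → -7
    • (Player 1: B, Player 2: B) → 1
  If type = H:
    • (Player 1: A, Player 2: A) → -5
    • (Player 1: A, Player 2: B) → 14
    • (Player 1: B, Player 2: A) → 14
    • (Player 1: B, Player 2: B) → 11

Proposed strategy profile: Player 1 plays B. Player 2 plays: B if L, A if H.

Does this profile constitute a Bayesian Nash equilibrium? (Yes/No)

Player 1 plays B: E[B] = 0.4·(14) + 0.6·(13) = 13.4; E[A] = -4. Best-responding. ✓
Player 2 (type L), facing B: A gives -7, B gives 1. Proposed B is best. ✓
Player 2 (type H), facing B: A gives 14, B gives 11. Proposed A is best. ✓

Yes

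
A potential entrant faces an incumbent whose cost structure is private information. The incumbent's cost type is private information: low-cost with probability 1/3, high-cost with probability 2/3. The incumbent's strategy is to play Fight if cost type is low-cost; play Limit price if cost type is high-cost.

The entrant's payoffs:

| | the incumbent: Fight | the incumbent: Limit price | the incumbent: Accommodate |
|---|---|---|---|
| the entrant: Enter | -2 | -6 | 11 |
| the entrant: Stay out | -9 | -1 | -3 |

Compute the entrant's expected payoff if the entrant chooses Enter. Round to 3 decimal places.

E[Enter] = 1/3·(-2) + 2/3·(-6) = (-2/3) + (-4) = -14/3

-4.667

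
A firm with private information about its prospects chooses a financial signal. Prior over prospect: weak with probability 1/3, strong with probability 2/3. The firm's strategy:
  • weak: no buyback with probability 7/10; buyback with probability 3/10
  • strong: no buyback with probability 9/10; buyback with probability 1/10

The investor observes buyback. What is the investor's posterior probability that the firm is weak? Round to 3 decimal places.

P(buyback) = (1/3)·(3/10) + (2/3)·(1/10) = 1/6
P(weak | buyback) = ((1/3)·(3/10)) / (1/6) = (1/10) / (1/6) = 3/5

0.600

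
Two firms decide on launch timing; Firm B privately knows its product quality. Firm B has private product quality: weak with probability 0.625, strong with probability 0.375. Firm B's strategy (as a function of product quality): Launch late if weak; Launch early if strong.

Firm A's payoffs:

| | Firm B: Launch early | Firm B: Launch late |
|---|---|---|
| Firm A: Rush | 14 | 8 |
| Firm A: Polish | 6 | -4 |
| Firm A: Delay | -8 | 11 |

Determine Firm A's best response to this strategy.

E[Rush] = 0.625·(8) + 0.375·(14) = 10.25
E[Polish] = 0.625·(-4) + 0.375·(6) = -0.25
E[Delay] = 0.625·(11) + 0.375·(-8) = 3.875
Best response: Rush (10.25 is the largest).

Rush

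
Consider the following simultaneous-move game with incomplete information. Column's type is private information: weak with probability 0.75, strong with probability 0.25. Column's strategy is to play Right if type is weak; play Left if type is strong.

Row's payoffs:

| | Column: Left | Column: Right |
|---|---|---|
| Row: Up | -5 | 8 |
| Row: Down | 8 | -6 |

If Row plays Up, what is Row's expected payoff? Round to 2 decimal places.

4.75

Take the expectation over Column's type, weighting each type's action by its prior probability.
E[Up] = 0.75·8 + 0.25·(-5) = 6 + (-1.25) = 4.75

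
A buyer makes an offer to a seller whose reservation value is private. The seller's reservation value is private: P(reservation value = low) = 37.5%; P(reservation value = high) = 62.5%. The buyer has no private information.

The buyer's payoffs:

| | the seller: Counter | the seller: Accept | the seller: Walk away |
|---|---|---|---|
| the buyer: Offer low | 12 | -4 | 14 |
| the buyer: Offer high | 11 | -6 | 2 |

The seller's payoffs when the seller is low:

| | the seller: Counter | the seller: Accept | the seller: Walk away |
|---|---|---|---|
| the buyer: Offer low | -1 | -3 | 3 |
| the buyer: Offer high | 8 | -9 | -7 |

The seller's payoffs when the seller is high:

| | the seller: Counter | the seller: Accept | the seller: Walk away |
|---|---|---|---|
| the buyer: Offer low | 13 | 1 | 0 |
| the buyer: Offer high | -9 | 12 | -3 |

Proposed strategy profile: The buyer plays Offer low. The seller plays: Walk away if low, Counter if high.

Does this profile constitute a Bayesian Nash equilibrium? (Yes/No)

A profile is a BNE iff every type of every player is best-responding given beliefs about the other side.
The buyer plays Offer low: E[Offer low] = 0.375·(14) + 0.625·(12) = 12.75; E[Offer high] = 7.625. Best-responding. ✓
The seller (reservation value low), facing Offer low: Counter gives -1, Accept gives -3, Walk away gives 3. Proposed Walk away is best. ✓
The seller (reservation value high), facing Offer low: Counter gives 13, Accept gives 1, Walk away gives 0. Proposed Counter is best. ✓

Yes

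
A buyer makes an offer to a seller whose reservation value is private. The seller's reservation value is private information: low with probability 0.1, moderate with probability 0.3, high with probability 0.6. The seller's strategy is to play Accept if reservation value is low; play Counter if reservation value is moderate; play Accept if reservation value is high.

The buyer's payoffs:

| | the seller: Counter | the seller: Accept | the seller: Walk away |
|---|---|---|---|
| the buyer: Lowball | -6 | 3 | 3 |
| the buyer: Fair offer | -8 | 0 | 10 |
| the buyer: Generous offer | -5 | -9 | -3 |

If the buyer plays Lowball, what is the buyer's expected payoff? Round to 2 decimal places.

0.30

E[Lowball] = 0.1·3 + 0.3·(-6) + 0.6·3 = 0.3 + (-1.8) + 1.8 = 0.3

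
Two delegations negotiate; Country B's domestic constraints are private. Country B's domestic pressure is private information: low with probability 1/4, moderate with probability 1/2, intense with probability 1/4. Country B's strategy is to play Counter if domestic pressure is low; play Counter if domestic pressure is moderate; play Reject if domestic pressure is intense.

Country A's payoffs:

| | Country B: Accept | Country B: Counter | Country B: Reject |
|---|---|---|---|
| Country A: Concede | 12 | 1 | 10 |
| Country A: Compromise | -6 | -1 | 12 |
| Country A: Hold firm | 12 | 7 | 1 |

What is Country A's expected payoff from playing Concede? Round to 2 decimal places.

E[Concede] = 1/4·1 + 1/2·1 + 1/4·10 = 1/4 + 1/2 + 5/2 = 13/4

3.25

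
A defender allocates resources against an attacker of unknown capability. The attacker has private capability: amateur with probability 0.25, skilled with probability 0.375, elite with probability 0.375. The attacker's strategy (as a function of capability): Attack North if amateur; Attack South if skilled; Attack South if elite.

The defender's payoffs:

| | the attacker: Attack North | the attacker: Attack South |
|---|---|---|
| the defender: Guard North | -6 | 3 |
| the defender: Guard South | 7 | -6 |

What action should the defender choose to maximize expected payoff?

Guard North

E[Guard North] = 0.25·(-6) + 0.375·(3) + 0.375·(3) = 0.75
E[Guard South] = 0.25·(7) + 0.375·(-6) + 0.375·(-6) = -2.75
Best response: Guard North (0.75 is the largest).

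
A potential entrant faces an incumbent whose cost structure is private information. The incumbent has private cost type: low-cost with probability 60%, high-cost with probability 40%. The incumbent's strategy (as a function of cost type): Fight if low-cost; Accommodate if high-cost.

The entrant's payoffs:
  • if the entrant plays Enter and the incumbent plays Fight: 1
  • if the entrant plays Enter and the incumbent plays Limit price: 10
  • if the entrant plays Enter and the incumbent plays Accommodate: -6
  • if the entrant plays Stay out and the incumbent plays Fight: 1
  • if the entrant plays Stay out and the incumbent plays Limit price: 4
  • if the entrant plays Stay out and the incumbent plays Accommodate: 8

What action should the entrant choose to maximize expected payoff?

Stay out

Compute the entrant's expected payoff for each action, taking the expectation over the incumbent's type.
E[Enter] = 0.6·(1) + 0.4·(-6) = -1.8
E[Stay out] = 0.6·(1) + 0.4·(8) = 3.8
Best response: Stay out (3.8 is the largest).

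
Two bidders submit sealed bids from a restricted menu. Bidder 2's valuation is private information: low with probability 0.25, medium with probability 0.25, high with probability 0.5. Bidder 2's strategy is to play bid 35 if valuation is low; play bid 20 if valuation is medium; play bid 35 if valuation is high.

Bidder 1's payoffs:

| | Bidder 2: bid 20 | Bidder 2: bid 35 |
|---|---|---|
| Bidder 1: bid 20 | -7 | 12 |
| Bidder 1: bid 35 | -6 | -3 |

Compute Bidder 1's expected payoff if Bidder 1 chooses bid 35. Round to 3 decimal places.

-3.750

E[bid 35] = 0.25·(-3) + 0.25·(-6) + 0.5·(-3) = (-0.75) + (-1.5) + (-1.5) = -3.75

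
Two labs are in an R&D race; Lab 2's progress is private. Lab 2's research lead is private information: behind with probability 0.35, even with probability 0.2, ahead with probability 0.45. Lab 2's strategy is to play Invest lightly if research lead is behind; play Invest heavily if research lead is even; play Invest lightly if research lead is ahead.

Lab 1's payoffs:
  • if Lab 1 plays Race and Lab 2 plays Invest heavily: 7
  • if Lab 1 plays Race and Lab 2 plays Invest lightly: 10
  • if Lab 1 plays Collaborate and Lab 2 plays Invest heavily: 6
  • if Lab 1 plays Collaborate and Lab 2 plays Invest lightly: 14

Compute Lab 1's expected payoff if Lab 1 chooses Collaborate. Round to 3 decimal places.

12.400

Take the expectation over Lab 2's research lead, weighting each type's action by its prior probability.
E[Collaborate] = 0.35·14 + 0.2·6 + 0.45·14 = 4.9 + 1.2 + 6.3 = 12.4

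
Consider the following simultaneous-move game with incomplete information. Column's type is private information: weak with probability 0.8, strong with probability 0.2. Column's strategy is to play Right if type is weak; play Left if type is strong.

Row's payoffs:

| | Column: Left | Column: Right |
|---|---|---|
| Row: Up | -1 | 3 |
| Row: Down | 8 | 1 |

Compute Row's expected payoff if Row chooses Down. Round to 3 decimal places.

E[Down] = 0.8·1 + 0.2·8 = 0.8 + 1.6 = 2.4

2.400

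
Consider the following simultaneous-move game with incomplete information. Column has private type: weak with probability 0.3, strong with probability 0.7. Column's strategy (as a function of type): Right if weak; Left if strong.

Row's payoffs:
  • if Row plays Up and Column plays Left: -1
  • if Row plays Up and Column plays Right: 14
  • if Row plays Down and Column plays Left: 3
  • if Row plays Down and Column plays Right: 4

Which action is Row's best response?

Up

Compute Row's expected payoff for each action, taking the expectation over Column's type.
E[Up] = 0.3·(14) + 0.7·(-1) = 3.5
E[Down] = 0.3·(4) + 0.7·(3) = 3.3
Best response: Up (3.5 is the largest).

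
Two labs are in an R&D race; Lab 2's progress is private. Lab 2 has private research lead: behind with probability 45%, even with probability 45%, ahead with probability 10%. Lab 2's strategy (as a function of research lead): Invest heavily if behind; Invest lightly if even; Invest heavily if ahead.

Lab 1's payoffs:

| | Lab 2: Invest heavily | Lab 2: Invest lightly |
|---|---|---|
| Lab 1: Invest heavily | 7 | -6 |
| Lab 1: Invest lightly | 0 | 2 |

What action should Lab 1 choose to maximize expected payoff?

E[Invest heavily] = 0.45·(7) + 0.45·(-6) + 0.1·(7) = 1.15
E[Invest lightly] = 0.45·(0) + 0.45·(2) + 0.1·(0) = 0.9
Best response: Invest heavily (1.15 is the largest).

Invest heavily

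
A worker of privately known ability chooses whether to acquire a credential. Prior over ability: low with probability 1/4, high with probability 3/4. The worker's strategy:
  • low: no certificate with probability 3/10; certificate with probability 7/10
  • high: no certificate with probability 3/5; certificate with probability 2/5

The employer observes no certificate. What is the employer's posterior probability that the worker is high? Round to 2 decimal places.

0.86

Apply Bayes' rule using the sender's strategy as the likelihood.
P(no certificate) = (1/4)·(3/10) + (3/4)·(3/5) = 21/40
P(high | no certificate) = ((3/4)·(3/5)) / (21/40) = (9/20) / (21/40) = 6/7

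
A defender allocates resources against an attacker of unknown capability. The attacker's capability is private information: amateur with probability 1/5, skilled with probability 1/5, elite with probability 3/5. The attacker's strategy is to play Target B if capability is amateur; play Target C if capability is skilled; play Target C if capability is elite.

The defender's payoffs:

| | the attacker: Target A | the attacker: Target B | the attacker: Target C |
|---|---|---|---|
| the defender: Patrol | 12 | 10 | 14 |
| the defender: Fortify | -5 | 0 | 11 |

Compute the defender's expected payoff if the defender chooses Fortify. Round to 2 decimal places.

E[Fortify] = 1/5·0 + 1/5·11 + 3/5·11 = 0 + 11/5 + 33/5 = 44/5

8.80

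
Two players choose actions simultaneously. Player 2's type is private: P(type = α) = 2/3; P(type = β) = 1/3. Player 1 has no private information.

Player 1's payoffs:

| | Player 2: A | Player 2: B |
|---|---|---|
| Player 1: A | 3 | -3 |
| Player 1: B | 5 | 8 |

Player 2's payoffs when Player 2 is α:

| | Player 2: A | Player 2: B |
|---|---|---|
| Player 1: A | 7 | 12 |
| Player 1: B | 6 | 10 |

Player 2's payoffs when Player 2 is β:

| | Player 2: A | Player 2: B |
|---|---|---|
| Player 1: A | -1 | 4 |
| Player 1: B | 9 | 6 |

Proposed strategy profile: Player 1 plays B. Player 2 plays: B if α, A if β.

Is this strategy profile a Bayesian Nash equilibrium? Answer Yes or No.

Player 1 plays B: E[B] = 2/3·(8) + 1/3·(5) = 7; E[A] = -1. Best-responding. ✓
Player 2 (type α), facing B: A gives 6, B gives 10. Proposed B is best. ✓
Player 2 (type β), facing B: A gives 9, B gives 6. Proposed A is best. ✓

Yes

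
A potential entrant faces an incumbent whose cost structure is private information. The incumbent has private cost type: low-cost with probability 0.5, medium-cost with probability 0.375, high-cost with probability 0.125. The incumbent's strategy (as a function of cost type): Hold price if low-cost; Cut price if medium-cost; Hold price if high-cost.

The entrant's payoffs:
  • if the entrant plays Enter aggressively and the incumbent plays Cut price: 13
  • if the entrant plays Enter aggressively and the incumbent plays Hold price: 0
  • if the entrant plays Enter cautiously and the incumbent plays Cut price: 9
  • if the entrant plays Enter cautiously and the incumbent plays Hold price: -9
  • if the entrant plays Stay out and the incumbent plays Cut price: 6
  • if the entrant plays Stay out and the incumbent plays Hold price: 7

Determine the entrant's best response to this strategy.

Stay out

E[Enter aggressively] = 0.5·(0) + 0.375·(13) + 0.125·(0) = 4.875
E[Enter cautiously] = 0.5·(-9) + 0.375·(9) + 0.125·(-9) = -2.25
E[Stay out] = 0.5·(7) + 0.375·(6) + 0.125·(7) = 6.625
Best response: Stay out (6.625 is the largest).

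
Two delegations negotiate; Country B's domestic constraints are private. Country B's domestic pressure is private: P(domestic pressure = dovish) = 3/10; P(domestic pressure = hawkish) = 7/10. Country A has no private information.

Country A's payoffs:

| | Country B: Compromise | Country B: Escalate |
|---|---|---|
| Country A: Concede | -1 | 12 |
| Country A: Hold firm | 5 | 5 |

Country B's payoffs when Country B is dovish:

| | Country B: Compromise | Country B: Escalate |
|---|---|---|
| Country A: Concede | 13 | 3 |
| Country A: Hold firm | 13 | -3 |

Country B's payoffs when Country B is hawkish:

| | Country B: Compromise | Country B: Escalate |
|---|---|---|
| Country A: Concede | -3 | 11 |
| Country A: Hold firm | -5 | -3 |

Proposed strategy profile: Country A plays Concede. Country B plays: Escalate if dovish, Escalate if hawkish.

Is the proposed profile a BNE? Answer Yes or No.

No

A profile is a BNE iff every type of every player is best-responding given beliefs about the other side.
Country A plays Concede: E[Concede] = 3/10·(12) + 7/10·(12) = 12; E[Hold firm] = 5. Best-responding. ✓
Country B (domestic pressure dovish), facing Concede: Compromise gives 13, Escalate gives 3. Proposed Escalate is not best — profitable deviation exists. ✗
Country B (domestic pressure hawkish), facing Concede: Compromise gives -3, Escalate gives 11. Proposed Escalate is best. ✓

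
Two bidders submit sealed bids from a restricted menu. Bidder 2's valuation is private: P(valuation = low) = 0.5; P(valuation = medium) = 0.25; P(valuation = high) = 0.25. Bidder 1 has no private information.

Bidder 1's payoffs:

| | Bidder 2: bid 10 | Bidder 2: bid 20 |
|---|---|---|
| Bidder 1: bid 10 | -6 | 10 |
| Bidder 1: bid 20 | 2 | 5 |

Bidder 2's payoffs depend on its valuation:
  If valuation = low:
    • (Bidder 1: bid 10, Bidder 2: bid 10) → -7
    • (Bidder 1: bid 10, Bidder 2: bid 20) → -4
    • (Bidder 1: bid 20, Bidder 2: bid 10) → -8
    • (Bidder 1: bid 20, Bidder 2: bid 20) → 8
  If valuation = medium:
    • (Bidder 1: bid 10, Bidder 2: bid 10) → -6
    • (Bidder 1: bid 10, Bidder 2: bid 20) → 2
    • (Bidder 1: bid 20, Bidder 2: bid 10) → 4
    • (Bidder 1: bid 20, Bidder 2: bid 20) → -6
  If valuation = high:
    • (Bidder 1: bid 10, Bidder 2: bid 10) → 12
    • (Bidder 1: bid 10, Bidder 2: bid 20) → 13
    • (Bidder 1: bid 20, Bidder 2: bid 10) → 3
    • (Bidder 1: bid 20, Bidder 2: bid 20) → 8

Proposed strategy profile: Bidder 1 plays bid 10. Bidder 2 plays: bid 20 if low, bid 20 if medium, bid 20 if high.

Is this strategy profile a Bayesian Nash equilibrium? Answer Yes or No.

Yes

Bidder 1 plays bid 10: E[bid 10] = 0.5·(10) + 0.25·(10) + 0.25·(10) = 10; E[bid 20] = 5. Best-responding. ✓
Bidder 2 (valuation low), facing bid 10: bid 10 gives -7, bid 20 gives -4. Proposed bid 20 is best. ✓
Bidder 2 (valuation medium), facing bid 10: bid 10 gives -6, bid 20 gives 2. Proposed bid 20 is best. ✓
Bidder 2 (valuation high), facing bid 10: bid 10 gives 12, bid 20 gives 13. Proposed bid 20 is best. ✓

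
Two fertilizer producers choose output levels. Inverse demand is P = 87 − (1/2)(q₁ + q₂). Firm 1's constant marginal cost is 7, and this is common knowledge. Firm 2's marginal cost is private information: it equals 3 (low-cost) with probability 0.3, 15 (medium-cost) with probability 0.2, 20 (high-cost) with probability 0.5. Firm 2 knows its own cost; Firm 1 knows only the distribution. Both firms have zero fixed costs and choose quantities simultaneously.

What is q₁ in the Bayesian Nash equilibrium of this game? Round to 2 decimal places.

57.93

Firm 2 with cost c maximizes (87 − (1/2)(q₁+q₂) − c)·q₂, giving q₂(c) = (87 − c − (1/2)q₁).
E[c₂] = 0.3·3 + 0.2·15 + 0.5·20 = 13.9
Firm 1's FOC against E[q₂] yields q₁ = (87 − 2·7 + E[c₂])/(3/2) = (87 − 14 + 13.9)/(3/2) = 57.9333.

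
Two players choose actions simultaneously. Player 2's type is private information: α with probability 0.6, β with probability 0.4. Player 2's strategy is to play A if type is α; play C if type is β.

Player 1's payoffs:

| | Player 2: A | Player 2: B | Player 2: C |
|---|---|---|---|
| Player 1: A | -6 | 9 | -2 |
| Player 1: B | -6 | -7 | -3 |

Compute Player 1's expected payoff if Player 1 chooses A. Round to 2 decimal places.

-4.40

E[A] = 0.6·(-6) + 0.4·(-2) = (-3.6) + (-0.8) = -4.4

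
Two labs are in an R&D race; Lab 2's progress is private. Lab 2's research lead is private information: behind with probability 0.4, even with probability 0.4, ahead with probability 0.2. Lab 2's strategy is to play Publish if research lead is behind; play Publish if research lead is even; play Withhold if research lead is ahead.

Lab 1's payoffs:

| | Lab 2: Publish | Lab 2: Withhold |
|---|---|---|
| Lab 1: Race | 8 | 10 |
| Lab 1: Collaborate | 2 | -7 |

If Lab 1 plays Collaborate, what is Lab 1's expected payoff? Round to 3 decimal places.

0.200

E[Collaborate] = 0.4·2 + 0.4·2 + 0.2·(-7) = 0.8 + 0.8 + (-1.4) = 0.2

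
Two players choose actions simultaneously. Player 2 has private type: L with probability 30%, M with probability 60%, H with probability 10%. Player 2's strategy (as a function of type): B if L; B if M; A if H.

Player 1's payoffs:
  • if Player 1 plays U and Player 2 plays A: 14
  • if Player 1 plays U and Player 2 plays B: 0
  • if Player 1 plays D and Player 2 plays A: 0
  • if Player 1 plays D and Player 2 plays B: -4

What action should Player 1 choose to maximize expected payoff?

U

E[U] = 0.3·(0) + 0.6·(0) + 0.1·(14) = 1.4
E[D] = 0.3·(-4) + 0.6·(-4) + 0.1·(0) = -3.6
Best response: U (1.4 is the largest).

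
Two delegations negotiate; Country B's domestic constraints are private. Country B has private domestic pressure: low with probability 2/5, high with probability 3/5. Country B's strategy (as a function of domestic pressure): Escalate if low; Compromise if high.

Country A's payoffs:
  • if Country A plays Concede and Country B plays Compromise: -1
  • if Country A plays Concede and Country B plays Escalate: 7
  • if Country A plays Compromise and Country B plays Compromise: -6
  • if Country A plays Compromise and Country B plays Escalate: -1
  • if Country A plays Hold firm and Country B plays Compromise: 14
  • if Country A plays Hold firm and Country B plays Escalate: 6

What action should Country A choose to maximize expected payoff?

Hold firm

E[Concede] = 2/5·(7) + 3/5·(-1) = 11/5
E[Compromise] = 2/5·(-1) + 3/5·(-6) = -4
E[Hold firm] = 2/5·(6) + 3/5·(14) = 54/5
Best response: Hold firm (54/5 is the largest).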